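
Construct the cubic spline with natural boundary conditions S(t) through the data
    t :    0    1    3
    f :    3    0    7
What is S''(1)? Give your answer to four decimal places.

6.5000

Write M_i for S''(x_i). With h_i = 1, 2 and divided differences Δ_i = -3, 7/2, the continuity of S' gives the tridiagonal system
  1·M_0 + 6·M_1 + 2·M_2 = 6(Δ_1 - Δ_0) = 39
Natural end conditions: M_0 = M_2 = 0.
Hence M_0 = 0, M_1 = 13/2, M_2 = 0.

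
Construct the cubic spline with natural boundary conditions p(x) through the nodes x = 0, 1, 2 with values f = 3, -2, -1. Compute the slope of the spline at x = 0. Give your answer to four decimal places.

-6.5000

Put σ_i = p'' at the i-th knot. Here h = (1, 1) and Δ = (-5, 1), so the interior equations h_(i-1)·σ_(i-1) + 2(h_(i-1)+h_i)·σ_i + h_i·σ_(i+1) = 6(Δ_i − Δ_(i-1)) read
  1·σ_0 + 4·σ_1 + 1·σ_2 = 6(Δ_1 - Δ_0) = 36
Natural end conditions: σ_0 = σ_2 = 0.
Hence σ_0 = 0, σ_1 = 9, σ_2 = 0.
On [0, 1], p'(x) = b_0 + 2c_0·x + 3d_0·x² with b_0 = Δ_0 - h_0(2σ_0 + σ_1)/6 = -13/2, c_0 = σ_0/2 = 0, d_0 = (σ_1 - σ_0)/(6h_0) = 3/2. So p'(0) = -13/2.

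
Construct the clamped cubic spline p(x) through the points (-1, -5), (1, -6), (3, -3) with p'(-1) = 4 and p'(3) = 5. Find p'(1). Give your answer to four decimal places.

-1.5000

With σ_i denoting the second derivative at x_i, h_i = 2, 2, and Δ_i = (y_(i+1) − y_i)/h_i = -1/2, 3/2:
  2·σ_0 + 8·σ_1 + 2·σ_2 = 6(Δ_1 - Δ_0) = 12
Clamped end conditions give two more equations: 2h_0·σ_0 + h_0·σ_1 = 6(Δ_0 - p'(-1)) = -27 and h_1·σ_1 + 2h_1·σ_2 = 6(p'(3) - Δ_1) = 21.
Hence σ_0 = -8, σ_1 = 5/2, σ_2 = 4.
On [1, 3], p'(x) = b_1 + 2c_1·(x - 1) + 3d_1·(x - 1)² with b_1 = Δ_1 - h_1(2σ_1 + σ_2)/6 = -3/2, c_1 = σ_1/2 = 5/4, d_1 = (σ_2 - σ_1)/(6h_1) = 1/8. So p'(1) = -3/2.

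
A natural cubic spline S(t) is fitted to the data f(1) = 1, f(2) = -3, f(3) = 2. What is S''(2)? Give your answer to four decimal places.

13.5000

With m_i denoting the second derivative at x_i, h_i = 1, 1, and Δ_i = (y_(i+1) − y_i)/h_i = -4, 5:
  1·m_0 + 4·m_1 + 1·m_2 = 6(Δ_1 - Δ_0) = 54
Natural end conditions: m_0 = m_2 = 0.
Forward elimination and back-substitution give m_0 = 0, m_1 = 27/2, m_2 = 0.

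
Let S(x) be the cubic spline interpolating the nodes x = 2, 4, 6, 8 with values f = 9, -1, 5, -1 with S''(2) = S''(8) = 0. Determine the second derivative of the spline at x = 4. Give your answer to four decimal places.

Put σ_i = S'' at the i-th knot. Here h = (2, 2, 2) and Δ = (-5, 3, -3), so the interior equations h_(i-1)·σ_(i-1) + 2(h_(i-1)+h_i)·σ_i + h_i·σ_(i+1) = 6(Δ_i − Δ_(i-1)) read
  2·σ_0 + 8·σ_1 + 2·σ_2 = 6(Δ_1 - Δ_0) = 48
  2·σ_1 + 8·σ_2 + 2·σ_3 = 6(Δ_2 - Δ_1) = -36
Natural end conditions: σ_0 = σ_3 = 0.
Hence σ_0 = 0, σ_1 = 38/5, σ_2 = -32/5, σ_3 = 0.

7.6000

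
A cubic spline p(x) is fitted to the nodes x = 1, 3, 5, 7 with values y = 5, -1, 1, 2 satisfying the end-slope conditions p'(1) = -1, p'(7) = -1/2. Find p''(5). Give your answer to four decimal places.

-1.3333

Put σ_i = p'' at the i-th knot. Here h = (2, 2, 2) and Δ = (-3, 1, 1/2), so the interior equations h_(i-1)·σ_(i-1) + 2(h_(i-1)+h_i)·σ_i + h_i·σ_(i+1) = 6(Δ_i − Δ_(i-1)) read
  2·σ_0 + 8·σ_1 + 2·σ_2 = 6(Δ_1 - Δ_0) = 24
  2·σ_1 + 8·σ_2 + 2·σ_3 = 6(Δ_2 - Δ_1) = -3
Clamped end conditions give two more equations: 2h_0·σ_0 + h_0·σ_1 = 6(Δ_0 - p'(1)) = -12 and h_2·σ_2 + 2h_2·σ_3 = 6(p'(7) - Δ_2) = -6.
Solving: σ_0 = -16/3, σ_1 = 14/3, σ_2 = -4/3, σ_3 = -5/6.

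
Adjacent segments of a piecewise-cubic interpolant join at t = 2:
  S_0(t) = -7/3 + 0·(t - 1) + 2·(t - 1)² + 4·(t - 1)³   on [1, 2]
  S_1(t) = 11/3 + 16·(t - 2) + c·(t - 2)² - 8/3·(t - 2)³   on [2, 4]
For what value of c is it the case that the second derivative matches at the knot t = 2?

14

S_0''(t) = 4 + 24·(t - 1), so S_0''(2) = 28. On the right, S_1''(2) = 2c, so c = 14.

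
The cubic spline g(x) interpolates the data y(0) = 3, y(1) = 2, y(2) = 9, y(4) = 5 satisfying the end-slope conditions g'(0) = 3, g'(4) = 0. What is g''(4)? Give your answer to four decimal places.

11.1818

With m_i denoting the second derivative at x_i, h_i = 1, 1, 2, and Δ_i = (y_(i+1) − y_i)/h_i = -1, 7, -2:
  1·m_0 + 4·m_1 + 1·m_2 = 6(Δ_1 - Δ_0) = 48
  1·m_1 + 6·m_2 + 2·m_3 = 6(Δ_2 - Δ_1) = -54
Clamped end conditions give two more equations: 2h_0·m_0 + h_0·m_1 = 6(Δ_0 - g'(0)) = -24 and h_2·m_2 + 2h_2·m_3 = 6(g'(4) - Δ_2) = 12.
Solving: m_0 = -252/11, m_1 = 240/11, m_2 = -180/11, m_3 = 123/11.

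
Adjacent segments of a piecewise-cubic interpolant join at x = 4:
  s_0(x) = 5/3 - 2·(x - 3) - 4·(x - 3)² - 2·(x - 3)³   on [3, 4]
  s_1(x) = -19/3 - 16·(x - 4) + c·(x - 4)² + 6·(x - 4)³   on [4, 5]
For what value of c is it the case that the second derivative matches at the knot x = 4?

-10

s_0''(x) = -8 - 12·(x - 3), so s_0''(4) = -20. On the right, s_1''(4) = 2c, so c = -10.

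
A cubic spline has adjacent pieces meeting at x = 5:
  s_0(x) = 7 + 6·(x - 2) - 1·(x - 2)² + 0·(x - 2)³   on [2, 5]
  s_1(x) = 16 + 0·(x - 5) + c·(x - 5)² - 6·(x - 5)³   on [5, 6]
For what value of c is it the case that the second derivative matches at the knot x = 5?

s_0''(x) = -2 + 0·(x - 2), so s_0''(5) = -2. On the right, s_1''(5) = 2c, so c = -1.

-1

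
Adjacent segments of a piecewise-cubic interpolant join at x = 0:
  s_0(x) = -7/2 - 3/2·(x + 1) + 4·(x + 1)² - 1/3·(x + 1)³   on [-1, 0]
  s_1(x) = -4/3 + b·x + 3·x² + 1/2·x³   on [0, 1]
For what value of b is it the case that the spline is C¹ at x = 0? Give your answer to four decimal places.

s_0'(x) = -3/2 + 8·(x + 1) - 1·(x + 1)², so s_0'(0) = 11/2. On the right, s_1'(0) = b, so b = 11/2.

5.5000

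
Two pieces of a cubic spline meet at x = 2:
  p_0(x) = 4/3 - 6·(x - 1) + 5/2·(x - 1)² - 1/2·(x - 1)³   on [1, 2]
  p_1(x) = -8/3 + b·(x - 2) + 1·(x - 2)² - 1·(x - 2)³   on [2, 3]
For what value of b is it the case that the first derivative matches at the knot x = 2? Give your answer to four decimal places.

-2.5000

p_0'(x) = -6 + 5·(x - 1) - 3/2·(x - 1)², so p_0'(2) = -5/2. On the right, p_1'(2) = b, so b = -5/2.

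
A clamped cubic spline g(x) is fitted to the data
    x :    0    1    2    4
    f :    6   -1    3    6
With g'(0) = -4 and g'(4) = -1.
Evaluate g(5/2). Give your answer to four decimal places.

5.1989

Let M_i = g''(x_i). Step sizes h_i = 1, 1, 2; slopes of the chords Δ_i = (y_(i+1) - y_i)/h_i = -7, 4, 3/2.
  1·M_0 + 4·M_1 + 1·M_2 = 6(Δ_1 - Δ_0) = 66
  1·M_1 + 6·M_2 + 2·M_3 = 6(Δ_2 - Δ_1) = -15
Clamped end conditions give two more equations: 2h_0·M_0 + h_0·M_1 = 6(Δ_0 - g'(0)) = -18 and h_2·M_2 + 2h_2·M_3 = 6(g'(4) - Δ_2) = -15.
Solving: M_0 = -453/22, M_1 = 255/11, M_2 = -135/22, M_3 = -15/22.
On [2, 4], g(x) = 3 + 64/11·(x - 2) - 135/44·(x - 2)² + 5/11·(x - 2)³.
With (x - 2) = 1/2: g(5/2) = 915/176.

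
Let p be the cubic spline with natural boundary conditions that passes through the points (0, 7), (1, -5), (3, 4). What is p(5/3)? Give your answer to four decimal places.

Let σ_i = p''(x_i). Step sizes h_i = 1, 2; slopes of the chords Δ_i = (y_(i+1) - y_i)/h_i = -12, 9/2.
  1·σ_0 + 6·σ_1 + 2·σ_2 = 6(Δ_1 - Δ_0) = 99
Natural end conditions: σ_0 = σ_2 = 0.
Solving: σ_0 = 0, σ_1 = 33/2, σ_2 = 0.
On [1, 3], p(x) = -5 - 13/2·(x - 1) + 33/4·(x - 1)² - 11/8·(x - 1)³.
With (x - 1) = 2/3: p(5/3) = -164/27.

-6.0741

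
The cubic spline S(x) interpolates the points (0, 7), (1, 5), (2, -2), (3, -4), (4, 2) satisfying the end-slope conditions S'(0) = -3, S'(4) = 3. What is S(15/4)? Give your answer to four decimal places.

Write σ_i for S''(x_i). With h_i = 1, 1, 1, 1 and divided differences Δ_i = -2, -7, -2, 6, the continuity of S' gives the tridiagonal system
  1·σ_0 + 4·σ_1 + 1·σ_2 = 6(Δ_1 - Δ_0) = -30
  1·σ_1 + 4·σ_2 + 1·σ_3 = 6(Δ_2 - Δ_1) = 30
  1·σ_2 + 4·σ_3 + 1·σ_4 = 6(Δ_3 - Δ_2) = 48
Clamped end conditions give two more equations: 2h_0·σ_0 + h_0·σ_1 = 6(Δ_0 - S'(0)) = 6 and h_3·σ_3 + 2h_3·σ_4 = 6(S'(4) - Δ_3) = -18.
Solving the tridiagonal system: σ_0 = 243/28, σ_1 = -159/14, σ_2 = 27/4, σ_3 = 201/14, σ_4 = -453/28.
On [3, 4], S(x) = -4 + 219/56·(x - 3) + 201/28·(x - 3)² - 285/56·(x - 3)³.
With (x - 3) = 3/4: S(15/4) = 2953/3584.

0.8239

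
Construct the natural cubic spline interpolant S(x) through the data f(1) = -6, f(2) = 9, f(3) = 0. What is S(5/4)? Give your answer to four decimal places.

-0.8438

Let m_i = S''(x_i). Step sizes h_i = 1, 1; slopes of the chords Δ_i = (y_(i+1) - y_i)/h_i = 15, -9.
  1·m_0 + 4·m_1 + 1·m_2 = 6(Δ_1 - Δ_0) = -144
Natural end conditions: m_0 = m_2 = 0.
Solving the tridiagonal system: m_0 = 0, m_1 = -36, m_2 = 0.
On [1, 2], S(x) = -6 + 21·(x - 1) + 0·(x - 1)² - 6·(x - 1)³.
With (x - 1) = 1/4: S(5/4) = -27/32.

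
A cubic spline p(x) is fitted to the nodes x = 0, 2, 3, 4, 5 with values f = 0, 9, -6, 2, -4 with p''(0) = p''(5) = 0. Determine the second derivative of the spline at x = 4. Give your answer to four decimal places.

-33.4535

Put M_i = p'' at the i-th knot. Here h = (2, 1, 1, 1) and Δ = (9/2, -15, 8, -6), so the interior equations h_(i-1)·M_(i-1) + 2(h_(i-1)+h_i)·M_i + h_i·M_(i+1) = 6(Δ_i − Δ_(i-1)) read
  2·M_0 + 6·M_1 + 1·M_2 = 6(Δ_1 - Δ_0) = -117
  1·M_1 + 4·M_2 + 1·M_3 = 6(Δ_2 - Δ_1) = 138
  1·M_2 + 4·M_3 + 1·M_4 = 6(Δ_3 - Δ_2) = -84
Natural end conditions: M_0 = M_4 = 0.
Solving: M_0 = 0, M_1 = -2391/86, M_2 = 2142/43, M_3 = -2877/86, M_4 = 0.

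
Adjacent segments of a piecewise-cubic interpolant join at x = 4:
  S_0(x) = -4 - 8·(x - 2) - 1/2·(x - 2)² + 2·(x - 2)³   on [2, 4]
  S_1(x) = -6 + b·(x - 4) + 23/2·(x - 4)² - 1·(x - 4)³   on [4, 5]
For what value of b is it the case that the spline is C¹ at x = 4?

S_0'(x) = -8 - 1·(x - 2) + 6·(x - 2)², so S_0'(4) = 14. On the right, S_1'(4) = b, so b = 14.

14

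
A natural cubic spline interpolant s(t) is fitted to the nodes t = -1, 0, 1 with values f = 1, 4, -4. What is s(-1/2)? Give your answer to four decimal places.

With σ_i denoting the second derivative at x_i, h_i = 1, 1, and Δ_i = (y_(i+1) − y_i)/h_i = 3, -8:
  1·σ_0 + 4·σ_1 + 1·σ_2 = 6(Δ_1 - Δ_0) = -66
Natural end conditions: σ_0 = σ_2 = 0.
Solving the tridiagonal system: σ_0 = 0, σ_1 = -33/2, σ_2 = 0.
On [-1, 0], s(t) = 1 + 23/4·(t + 1) + 0·(t + 1)² - 11/4·(t + 1)³.
With (t + 1) = 1/2: s(-1/2) = 113/32.

3.5313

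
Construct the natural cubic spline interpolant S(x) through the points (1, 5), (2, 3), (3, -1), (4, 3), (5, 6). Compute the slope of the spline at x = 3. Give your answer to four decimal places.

-0.1250

Write m_i for S''(x_i). With h_i = 1, 1, 1, 1 and divided differences Δ_i = -2, -4, 4, 3, the continuity of S' gives the tridiagonal system
  1·m_0 + 4·m_1 + 1·m_2 = 6(Δ_1 - Δ_0) = -12
  1·m_1 + 4·m_2 + 1·m_3 = 6(Δ_2 - Δ_1) = 48
  1·m_2 + 4·m_3 + 1·m_4 = 6(Δ_3 - Δ_2) = -6
Natural end conditions: m_0 = m_4 = 0.
Solving: m_0 = 0, m_1 = -27/4, m_2 = 15, m_3 = -21/4, m_4 = 0.
On [3, 4], S'(x) = b_2 + 2c_2·(x - 3) + 3d_2·(x - 3)² with b_2 = Δ_2 - h_2(2m_2 + m_3)/6 = -1/8, c_2 = m_2/2 = 15/2, d_2 = (m_3 - m_2)/(6h_2) = -27/8. So S'(3) = -1/8.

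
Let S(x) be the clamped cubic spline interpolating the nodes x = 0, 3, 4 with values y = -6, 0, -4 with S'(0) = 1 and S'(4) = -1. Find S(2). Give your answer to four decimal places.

Write m_i for S''(x_i). With h_i = 3, 1 and divided differences Δ_i = 2, -4, the continuity of S' gives the tridiagonal system
  3·m_0 + 8·m_1 + 1·m_2 = 6(Δ_1 - Δ_0) = -36
Clamped end conditions give two more equations: 2h_0·m_0 + h_0·m_1 = 6(Δ_0 - S'(0)) = 6 and h_1·m_1 + 2h_1·m_2 = 6(S'(4) - Δ_1) = 18.
Solving the tridiagonal system: m_0 = 5, m_1 = -8, m_2 = 13.
On [0, 3], S(x) = -6 + 1·x + 5/2·x² - 13/18·x³.
With x = 2: S(2) = 2/9.

0.2222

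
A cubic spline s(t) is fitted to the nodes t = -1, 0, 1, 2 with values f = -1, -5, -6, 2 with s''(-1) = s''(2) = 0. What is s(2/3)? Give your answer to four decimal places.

With m_i denoting the second derivative at x_i, h_i = 1, 1, 1, and Δ_i = (y_(i+1) − y_i)/h_i = -4, -1, 8:
  1·m_0 + 4·m_1 + 1·m_2 = 6(Δ_1 - Δ_0) = 18
  1·m_1 + 4·m_2 + 1·m_3 = 6(Δ_2 - Δ_1) = 54
Natural end conditions: m_0 = m_3 = 0.
Hence m_0 = 0, m_1 = 6/5, m_2 = 66/5, m_3 = 0.
On [0, 1], s(t) = -5 - 18/5·t + 3/5·t² + 2·t³.
With t = 2/3: s(2/3) = -883/135.

-6.5407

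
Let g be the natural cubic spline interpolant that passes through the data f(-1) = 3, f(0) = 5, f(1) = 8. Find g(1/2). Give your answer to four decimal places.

6.4063

Write m_i for g''(x_i). With h_i = 1, 1 and divided differences Δ_i = 2, 3, the continuity of g' gives the tridiagonal system
  1·m_0 + 4·m_1 + 1·m_2 = 6(Δ_1 - Δ_0) = 6
Natural end conditions: m_0 = m_2 = 0.
Solving the tridiagonal system: m_0 = 0, m_1 = 3/2, m_2 = 0.
On [0, 1], g(x) = 5 + 5/2·x + 3/4·x² - 1/4·x³.
With x = 1/2: g(1/2) = 205/32.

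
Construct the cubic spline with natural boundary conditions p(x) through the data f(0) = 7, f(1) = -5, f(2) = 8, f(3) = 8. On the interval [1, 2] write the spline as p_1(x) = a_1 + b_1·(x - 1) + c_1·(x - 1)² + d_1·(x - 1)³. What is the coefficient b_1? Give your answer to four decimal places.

With m_i denoting the second derivative at x_i, h_i = 1, 1, 1, and Δ_i = (y_(i+1) − y_i)/h_i = -12, 13, 0:
  1·m_0 + 4·m_1 + 1·m_2 = 6(Δ_1 - Δ_0) = 150
  1·m_1 + 4·m_2 + 1·m_3 = 6(Δ_2 - Δ_1) = -78
Natural end conditions: m_0 = m_3 = 0.
Forward elimination and back-substitution give m_0 = 0, m_1 = 226/5, m_2 = -154/5, m_3 = 0.
On [1, 2], with p_1(x) = a_1 + b_1·(x - 1) + c_1·(x - 1)² + d_1·(x - 1)³: c_1 = m_1/2 = 113/5, d_1 = (m_2 - m_1)/(6h_1) = -38/3, b_1 = Δ_1 - h_1(2m_1 + m_2)/6 = 46/15.

3.0667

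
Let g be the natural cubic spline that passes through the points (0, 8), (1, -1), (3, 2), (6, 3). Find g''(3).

-3

Put M_i = g'' at the i-th knot. Here h = (1, 2, 3) and Δ = (-9, 3/2, 1/3), so the interior equations h_(i-1)·M_(i-1) + 2(h_(i-1)+h_i)·M_i + h_i·M_(i+1) = 6(Δ_i − Δ_(i-1)) read
  1·M_0 + 6·M_1 + 2·M_2 = 6(Δ_1 - Δ_0) = 63
  2·M_1 + 10·M_2 + 3·M_3 = 6(Δ_2 - Δ_1) = -7
Natural end conditions: M_0 = M_3 = 0.
Forward elimination and back-substitution give M_0 = 0, M_1 = 23/2, M_2 = -3, M_3 = 0.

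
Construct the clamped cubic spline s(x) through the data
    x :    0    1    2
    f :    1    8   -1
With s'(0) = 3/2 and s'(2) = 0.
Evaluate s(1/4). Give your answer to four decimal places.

2.3926

Put σ_i = s'' at the i-th knot. Here h = (1, 1) and Δ = (7, -9), so the interior equations h_(i-1)·σ_(i-1) + 2(h_(i-1)+h_i)·σ_i + h_i·σ_(i+1) = 6(Δ_i − Δ_(i-1)) read
  1·σ_0 + 4·σ_1 + 1·σ_2 = 6(Δ_1 - Δ_0) = -96
Clamped end conditions give two more equations: 2h_0·σ_0 + h_0·σ_1 = 6(Δ_0 - s'(0)) = 33 and h_1·σ_1 + 2h_1·σ_2 = 6(s'(2) - Δ_1) = 54.
Forward elimination and back-substitution give σ_0 = 159/4, σ_1 = -93/2, σ_2 = 201/4.
On [0, 1], s(x) = 1 + 3/2·x + 159/8·x² - 115/8·x³.
With x = 1/4: s(1/4) = 1225/512.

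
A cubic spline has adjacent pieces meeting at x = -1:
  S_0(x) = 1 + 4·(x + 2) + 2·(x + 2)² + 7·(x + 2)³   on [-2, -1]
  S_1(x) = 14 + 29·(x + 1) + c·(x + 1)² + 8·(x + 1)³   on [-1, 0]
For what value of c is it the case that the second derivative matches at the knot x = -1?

23

S_0''(x) = 4 + 42·(x + 2), so S_0''(-1) = 46. On the right, S_1''(-1) = 2c, so c = 23.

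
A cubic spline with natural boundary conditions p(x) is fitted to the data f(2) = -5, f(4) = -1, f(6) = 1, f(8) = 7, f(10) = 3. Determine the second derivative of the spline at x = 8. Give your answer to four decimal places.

-4.5000

With M_i denoting the second derivative at x_i, h_i = 2, 2, 2, 2, and Δ_i = (y_(i+1) − y_i)/h_i = 2, 1, 3, -2:
  2·M_0 + 8·M_1 + 2·M_2 = 6(Δ_1 - Δ_0) = -6
  2·M_1 + 8·M_2 + 2·M_3 = 6(Δ_2 - Δ_1) = 12
  2·M_2 + 8·M_3 + 2·M_4 = 6(Δ_3 - Δ_2) = -30
Natural end conditions: M_0 = M_4 = 0.
Solving: M_0 = 0, M_1 = -3/2, M_2 = 3, M_3 = -9/2, M_4 = 0.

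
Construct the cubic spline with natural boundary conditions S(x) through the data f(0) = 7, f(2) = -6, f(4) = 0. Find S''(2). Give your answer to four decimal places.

7.1250

Put m_i = S'' at the i-th knot. Here h = (2, 2) and Δ = (-13/2, 3), so the interior equations h_(i-1)·m_(i-1) + 2(h_(i-1)+h_i)·m_i + h_i·m_(i+1) = 6(Δ_i − Δ_(i-1)) read
  2·m_0 + 8·m_1 + 2·m_2 = 6(Δ_1 - Δ_0) = 57
Natural end conditions: m_0 = m_2 = 0.
Hence m_0 = 0, m_1 = 57/8, m_2 = 0.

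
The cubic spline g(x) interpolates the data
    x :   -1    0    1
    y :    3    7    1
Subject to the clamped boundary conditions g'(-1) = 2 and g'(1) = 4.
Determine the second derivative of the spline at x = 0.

-32

Put M_i = g'' at the i-th knot. Here h = (1, 1) and Δ = (4, -6), so the interior equations h_(i-1)·M_(i-1) + 2(h_(i-1)+h_i)·M_i + h_i·M_(i+1) = 6(Δ_i − Δ_(i-1)) read
  1·M_0 + 4·M_1 + 1·M_2 = 6(Δ_1 - Δ_0) = -60
Clamped end conditions give two more equations: 2h_0·M_0 + h_0·M_1 = 6(Δ_0 - g'(-1)) = 12 and h_1·M_1 + 2h_1·M_2 = 6(g'(1) - Δ_1) = 60.
Solving: M_0 = 22, M_1 = -32, M_2 = 46.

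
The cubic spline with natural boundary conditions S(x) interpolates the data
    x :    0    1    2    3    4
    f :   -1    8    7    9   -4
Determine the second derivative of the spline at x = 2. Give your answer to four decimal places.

Put M_i = S'' at the i-th knot. Here h = (1, 1, 1, 1) and Δ = (9, -1, 2, -13), so the interior equations h_(i-1)·M_(i-1) + 2(h_(i-1)+h_i)·M_i + h_i·M_(i+1) = 6(Δ_i − Δ_(i-1)) read
  1·M_0 + 4·M_1 + 1·M_2 = 6(Δ_1 - Δ_0) = -60
  1·M_1 + 4·M_2 + 1·M_3 = 6(Δ_2 - Δ_1) = 18
  1·M_2 + 4·M_3 + 1·M_4 = 6(Δ_3 - Δ_2) = -90
Natural end conditions: M_0 = M_4 = 0.
Solving: M_0 = 0, M_1 = -531/28, M_2 = 111/7, M_3 = -741/28, M_4 = 0.

15.8571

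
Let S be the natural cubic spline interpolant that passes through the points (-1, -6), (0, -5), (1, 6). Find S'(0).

With M_i denoting the second derivative at x_i, h_i = 1, 1, and Δ_i = (y_(i+1) − y_i)/h_i = 1, 11:
  1·M_0 + 4·M_1 + 1·M_2 = 6(Δ_1 - Δ_0) = 60
Natural end conditions: M_0 = M_2 = 0.
Solving: M_0 = 0, M_1 = 15, M_2 = 0.
On [0, 1], S'(t) = b_1 + 2c_1·t + 3d_1·t² with b_1 = Δ_1 - h_1(2M_1 + M_2)/6 = 6, c_1 = M_1/2 = 15/2, d_1 = (M_2 - M_1)/(6h_1) = -5/2. So S'(0) = 6.

6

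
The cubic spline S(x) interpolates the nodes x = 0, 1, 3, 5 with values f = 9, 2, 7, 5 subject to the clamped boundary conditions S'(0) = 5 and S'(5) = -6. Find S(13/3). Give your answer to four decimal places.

7.9887

Put σ_i = S'' at the i-th knot. Here h = (1, 2, 2) and Δ = (-7, 5/2, -1), so the interior equations h_(i-1)·σ_(i-1) + 2(h_(i-1)+h_i)·σ_i + h_i·σ_(i+1) = 6(Δ_i − Δ_(i-1)) read
  1·σ_0 + 6·σ_1 + 2·σ_2 = 6(Δ_1 - Δ_0) = 57
  2·σ_1 + 8·σ_2 + 2·σ_3 = 6(Δ_2 - Δ_1) = -21
Clamped end conditions give two more equations: 2h_0·σ_0 + h_0·σ_1 = 6(Δ_0 - S'(0)) = -72 and h_2·σ_2 + 2h_2·σ_3 = 6(S'(5) - Δ_2) = -30.
Hence σ_0 = -1049/23, σ_1 = 442/23, σ_2 = -146/23, σ_3 = -199/46.
On [3, 5], S(x) = 7 + 215/46·(x - 3) - 73/23·(x - 3)² + 31/184·(x - 3)³.
With (x - 3) = 4/3: S(13/3) = 4961/621.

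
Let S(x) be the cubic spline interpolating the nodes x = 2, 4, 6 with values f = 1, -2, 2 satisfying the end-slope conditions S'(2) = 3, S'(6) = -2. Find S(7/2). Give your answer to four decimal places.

Let M_i = S''(x_i). Step sizes h_i = 2, 2; slopes of the chords Δ_i = (y_(i+1) - y_i)/h_i = -3/2, 2.
  2·M_0 + 8·M_1 + 2·M_2 = 6(Δ_1 - Δ_0) = 21
Clamped end conditions give two more equations: 2h_0·M_0 + h_0·M_1 = 6(Δ_0 - S'(2)) = -27 and h_1·M_1 + 2h_1·M_2 = 6(S'(6) - Δ_1) = -24.
Hence M_0 = -85/8, M_1 = 31/4, M_2 = -79/8.
On [2, 4], S(x) = 1 + 3·(x - 2) - 85/16·(x - 2)² + 49/32·(x - 2)³.
With (x - 2) = 3/2: S(7/2) = -329/256.

-1.2852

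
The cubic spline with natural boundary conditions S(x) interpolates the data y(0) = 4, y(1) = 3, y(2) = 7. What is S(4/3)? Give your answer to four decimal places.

Put M_i = S'' at the i-th knot. Here h = (1, 1) and Δ = (-1, 4), so the interior equations h_(i-1)·M_(i-1) + 2(h_(i-1)+h_i)·M_i + h_i·M_(i+1) = 6(Δ_i − Δ_(i-1)) read
  1·M_0 + 4·M_1 + 1·M_2 = 6(Δ_1 - Δ_0) = 30
Natural end conditions: M_0 = M_2 = 0.
Solving the tridiagonal system: M_0 = 0, M_1 = 15/2, M_2 = 0.
On [1, 2], S(x) = 3 + 3/2·(x - 1) + 15/4·(x - 1)² - 5/4·(x - 1)³.
With (x - 1) = 1/3: S(4/3) = 209/54.

3.8704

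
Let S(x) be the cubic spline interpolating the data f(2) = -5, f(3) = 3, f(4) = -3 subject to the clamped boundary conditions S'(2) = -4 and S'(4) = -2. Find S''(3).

-44

Let M_i = S''(x_i). Step sizes h_i = 1, 1; slopes of the chords Δ_i = (y_(i+1) - y_i)/h_i = 8, -6.
  1·M_0 + 4·M_1 + 1·M_2 = 6(Δ_1 - Δ_0) = -84
Clamped end conditions give two more equations: 2h_0·M_0 + h_0·M_1 = 6(Δ_0 - S'(2)) = 72 and h_1·M_1 + 2h_1·M_2 = 6(S'(4) - Δ_1) = 24.
Solving the tridiagonal system: M_0 = 58, M_1 = -44, M_2 = 34.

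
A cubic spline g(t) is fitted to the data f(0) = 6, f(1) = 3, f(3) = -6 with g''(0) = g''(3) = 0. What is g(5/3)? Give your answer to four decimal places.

With M_i denoting the second derivative at x_i, h_i = 1, 2, and Δ_i = (y_(i+1) − y_i)/h_i = -3, -9/2:
  1·M_0 + 6·M_1 + 2·M_2 = 6(Δ_1 - Δ_0) = -9
Natural end conditions: M_0 = M_2 = 0.
Solving: M_0 = 0, M_1 = -3/2, M_2 = 0.
On [1, 3], g(t) = 3 - 7/2·(t - 1) - 3/4·(t - 1)² + 1/8·(t - 1)³.
With (t - 1) = 2/3: g(5/3) = 10/27.

0.3704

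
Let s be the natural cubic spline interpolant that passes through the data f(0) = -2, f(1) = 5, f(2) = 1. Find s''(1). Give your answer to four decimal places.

Put M_i = s'' at the i-th knot. Here h = (1, 1) and Δ = (7, -4), so the interior equations h_(i-1)·M_(i-1) + 2(h_(i-1)+h_i)·M_i + h_i·M_(i+1) = 6(Δ_i − Δ_(i-1)) read
  1·M_0 + 4·M_1 + 1·M_2 = 6(Δ_1 - Δ_0) = -66
Natural end conditions: M_0 = M_2 = 0.
Hence M_0 = 0, M_1 = -33/2, M_2 = 0.

-16.5000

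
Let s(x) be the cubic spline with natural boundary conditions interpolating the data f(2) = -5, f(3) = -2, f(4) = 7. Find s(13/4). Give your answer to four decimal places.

Put M_i = s'' at the i-th knot. Here h = (1, 1) and Δ = (3, 9), so the interior equations h_(i-1)·M_(i-1) + 2(h_(i-1)+h_i)·M_i + h_i·M_(i+1) = 6(Δ_i − Δ_(i-1)) read
  1·M_0 + 4·M_1 + 1·M_2 = 6(Δ_1 - Δ_0) = 36
Natural end conditions: M_0 = M_2 = 0.
Solving the tridiagonal system: M_0 = 0, M_1 = 9, M_2 = 0.
On [3, 4], s(x) = -2 + 6·(x - 3) + 9/2·(x - 3)² - 3/2·(x - 3)³.
With (x - 3) = 1/4: s(13/4) = -31/128.

-0.2422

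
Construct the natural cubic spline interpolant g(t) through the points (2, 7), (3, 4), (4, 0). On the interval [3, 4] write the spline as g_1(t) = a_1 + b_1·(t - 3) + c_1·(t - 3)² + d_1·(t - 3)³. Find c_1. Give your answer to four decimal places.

Put M_i = g'' at the i-th knot. Here h = (1, 1) and Δ = (-3, -4), so the interior equations h_(i-1)·M_(i-1) + 2(h_(i-1)+h_i)·M_i + h_i·M_(i+1) = 6(Δ_i − Δ_(i-1)) read
  1·M_0 + 4·M_1 + 1·M_2 = 6(Δ_1 - Δ_0) = -6
Natural end conditions: M_0 = M_2 = 0.
Solving the tridiagonal system: M_0 = 0, M_1 = -3/2, M_2 = 0.
On [3, 4], with g_1(t) = a_1 + b_1·(t - 3) + c_1·(t - 3)² + d_1·(t - 3)³: c_1 = M_1/2 = -3/4, d_1 = (M_2 - M_1)/(6h_1) = 1/4, b_1 = Δ_1 - h_1(2M_1 + M_2)/6 = -7/2.

-0.7500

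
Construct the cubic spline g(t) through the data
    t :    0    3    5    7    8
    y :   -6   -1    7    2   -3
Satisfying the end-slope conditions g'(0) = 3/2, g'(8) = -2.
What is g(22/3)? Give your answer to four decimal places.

-0.0157

Write M_i for g''(x_i). With h_i = 3, 2, 2, 1 and divided differences Δ_i = 5/3, 4, -5/2, -5, the continuity of g' gives the tridiagonal system
  3·M_0 + 10·M_1 + 2·M_2 = 6(Δ_1 - Δ_0) = 14
  2·M_1 + 8·M_2 + 2·M_3 = 6(Δ_2 - Δ_1) = -39
  2·M_2 + 6·M_3 + 1·M_4 = 6(Δ_3 - Δ_2) = -15
Clamped end conditions give two more equations: 2h_0·M_0 + h_0·M_1 = 6(Δ_0 - g'(0)) = 1 and h_3·M_3 + 2h_3·M_4 = 6(g'(8) - Δ_3) = 18.
Hence M_0 = -767/636, M_1 = 291/106, M_2 = -2085/424, M_3 = -273/106, M_4 = 2181/212.
On [7, 8], g(t) = 2 - 2483/424·(t - 7) - 273/212·(t - 7)² + 909/424·(t - 7)³.
With (t - 7) = 1/3: g(22/3) = -5/318.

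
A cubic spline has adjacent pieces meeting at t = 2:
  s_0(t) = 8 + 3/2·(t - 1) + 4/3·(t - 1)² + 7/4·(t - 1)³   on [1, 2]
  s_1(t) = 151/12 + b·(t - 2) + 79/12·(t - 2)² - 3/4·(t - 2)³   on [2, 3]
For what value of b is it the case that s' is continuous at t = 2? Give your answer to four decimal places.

s_0'(t) = 3/2 + 8/3·(t - 1) + 21/4·(t - 1)², so s_0'(2) = 113/12. On the right, s_1'(2) = b, so b = 113/12.

9.4167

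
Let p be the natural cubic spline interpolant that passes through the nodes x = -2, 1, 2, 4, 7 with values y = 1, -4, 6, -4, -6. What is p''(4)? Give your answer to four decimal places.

6.3973

With m_i denoting the second derivative at x_i, h_i = 3, 1, 2, 3, and Δ_i = (y_(i+1) − y_i)/h_i = -5/3, 10, -5, -2/3:
  3·m_0 + 8·m_1 + 1·m_2 = 6(Δ_1 - Δ_0) = 70
  1·m_1 + 6·m_2 + 2·m_3 = 6(Δ_2 - Δ_1) = -90
  2·m_2 + 10·m_3 + 3·m_4 = 6(Δ_3 - Δ_2) = 26
Natural end conditions: m_0 = m_4 = 0.
Hence m_0 = 0, m_1 = 812/73, m_2 = -1386/73, m_3 = 467/73, m_4 = 0.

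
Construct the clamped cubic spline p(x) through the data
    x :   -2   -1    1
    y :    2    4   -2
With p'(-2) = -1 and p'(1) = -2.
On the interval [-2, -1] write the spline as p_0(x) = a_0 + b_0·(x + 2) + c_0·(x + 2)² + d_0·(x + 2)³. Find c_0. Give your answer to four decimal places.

6.8333

Put M_i = p'' at the i-th knot. Here h = (1, 2) and Δ = (2, -3), so the interior equations h_(i-1)·M_(i-1) + 2(h_(i-1)+h_i)·M_i + h_i·M_(i+1) = 6(Δ_i − Δ_(i-1)) read
  1·M_0 + 6·M_1 + 2·M_2 = 6(Δ_1 - Δ_0) = -30
Clamped end conditions give two more equations: 2h_0·M_0 + h_0·M_1 = 6(Δ_0 - p'(-2)) = 18 and h_1·M_1 + 2h_1·M_2 = 6(p'(1) - Δ_1) = 6.
Hence M_0 = 41/3, M_1 = -28/3, M_2 = 37/6.
On [-2, -1], with p_0(x) = a_0 + b_0·(x + 2) + c_0·(x + 2)² + d_0·(x + 2)³: c_0 = M_0/2 = 41/6, d_0 = (M_1 - M_0)/(6h_0) = -23/6, b_0 = Δ_0 - h_0(2M_0 + M_1)/6 = -1.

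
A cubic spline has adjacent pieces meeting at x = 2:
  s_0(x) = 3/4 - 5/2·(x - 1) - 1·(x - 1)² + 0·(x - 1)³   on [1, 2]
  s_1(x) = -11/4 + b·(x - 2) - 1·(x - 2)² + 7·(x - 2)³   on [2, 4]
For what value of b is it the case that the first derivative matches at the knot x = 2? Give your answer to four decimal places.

s_0'(x) = -5/2 - 2·(x - 1) + 0·(x - 1)², so s_0'(2) = -9/2. On the right, s_1'(2) = b, so b = -9/2.

-4.5000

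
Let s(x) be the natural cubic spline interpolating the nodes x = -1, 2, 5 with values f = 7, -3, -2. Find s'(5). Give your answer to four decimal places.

With m_i denoting the second derivative at x_i, h_i = 3, 3, and Δ_i = (y_(i+1) − y_i)/h_i = -10/3, 1/3:
  3·m_0 + 12·m_1 + 3·m_2 = 6(Δ_1 - Δ_0) = 22
Natural end conditions: m_0 = m_2 = 0.
Solving: m_0 = 0, m_1 = 11/6, m_2 = 0.
On [2, 5], s'(x) = b_1 + 2c_1·(x - 2) + 3d_1·(x - 2)² with b_1 = Δ_1 - h_1(2m_1 + m_2)/6 = -3/2, c_1 = m_1/2 = 11/12, d_1 = (m_2 - m_1)/(6h_1) = -11/108. So s'(5) = 5/4.

1.2500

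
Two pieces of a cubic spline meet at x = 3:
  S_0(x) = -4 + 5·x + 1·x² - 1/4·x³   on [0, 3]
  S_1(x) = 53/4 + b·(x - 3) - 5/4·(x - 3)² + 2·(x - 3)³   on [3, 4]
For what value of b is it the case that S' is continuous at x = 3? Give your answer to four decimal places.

S_0'(x) = 5 + 2·x - 3/4·x², so S_0'(3) = 17/4. On the right, S_1'(3) = b, so b = 17/4.

4.2500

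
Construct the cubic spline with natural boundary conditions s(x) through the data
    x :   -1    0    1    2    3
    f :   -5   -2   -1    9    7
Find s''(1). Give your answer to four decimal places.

21.4286

Let σ_i = s''(x_i). Step sizes h_i = 1, 1, 1, 1; slopes of the chords Δ_i = (y_(i+1) - y_i)/h_i = 3, 1, 10, -2.
  1·σ_0 + 4·σ_1 + 1·σ_2 = 6(Δ_1 - Δ_0) = -12
  1·σ_1 + 4·σ_2 + 1·σ_3 = 6(Δ_2 - Δ_1) = 54
  1·σ_2 + 4·σ_3 + 1·σ_4 = 6(Δ_3 - Δ_2) = -72
Natural end conditions: σ_0 = σ_4 = 0.
Hence σ_0 = 0, σ_1 = -117/14, σ_2 = 150/7, σ_3 = -327/14, σ_4 = 0.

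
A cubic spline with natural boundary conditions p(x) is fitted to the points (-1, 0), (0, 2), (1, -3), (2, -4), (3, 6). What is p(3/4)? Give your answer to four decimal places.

-1.5709

Put M_i = p'' at the i-th knot. Here h = (1, 1, 1, 1) and Δ = (2, -5, -1, 10), so the interior equations h_(i-1)·M_(i-1) + 2(h_(i-1)+h_i)·M_i + h_i·M_(i+1) = 6(Δ_i − Δ_(i-1)) read
  1·M_0 + 4·M_1 + 1·M_2 = 6(Δ_1 - Δ_0) = -42
  1·M_1 + 4·M_2 + 1·M_3 = 6(Δ_2 - Δ_1) = 24
  1·M_2 + 4·M_3 + 1·M_4 = 6(Δ_3 - Δ_2) = 66
Natural end conditions: M_0 = M_4 = 0.
Forward elimination and back-substitution give M_0 = 0, M_1 = -165/14, M_2 = 36/7, M_3 = 213/14, M_4 = 0.
On [0, 1], p(x) = 2 - 27/14·x - 165/28·x² + 79/28·x³.
With x = 3/4: p(3/4) = -2815/1792.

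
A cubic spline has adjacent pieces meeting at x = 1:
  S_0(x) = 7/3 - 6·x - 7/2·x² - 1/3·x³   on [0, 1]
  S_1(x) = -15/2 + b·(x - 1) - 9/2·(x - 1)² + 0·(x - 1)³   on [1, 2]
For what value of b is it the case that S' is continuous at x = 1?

-14

S_0'(x) = -6 - 7·x - 1·x², so S_0'(1) = -14. On the right, S_1'(1) = b, so b = -14.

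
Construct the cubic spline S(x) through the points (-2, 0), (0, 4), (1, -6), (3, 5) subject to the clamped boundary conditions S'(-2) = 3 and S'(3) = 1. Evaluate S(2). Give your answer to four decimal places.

With m_i denoting the second derivative at x_i, h_i = 2, 1, 2, and Δ_i = (y_(i+1) − y_i)/h_i = 2, -10, 11/2:
  2·m_0 + 6·m_1 + 1·m_2 = 6(Δ_1 - Δ_0) = -72
  1·m_1 + 6·m_2 + 2·m_3 = 6(Δ_2 - Δ_1) = 93
Clamped end conditions give two more equations: 2h_0·m_0 + h_0·m_1 = 6(Δ_0 - S'(-2)) = -6 and h_2·m_2 + 2h_2·m_3 = 6(S'(3) - Δ_2) = -27.
Solving: m_0 = 253/32, m_1 = -301/16, m_2 = 401/16, m_3 = -617/32.
On [1, 3], S(x) = -6 - 153/32·(x - 1) + 401/32·(x - 1)² - 473/128·(x - 1)³.
With (x - 1) = 1: S(2) = -249/128.

-1.9453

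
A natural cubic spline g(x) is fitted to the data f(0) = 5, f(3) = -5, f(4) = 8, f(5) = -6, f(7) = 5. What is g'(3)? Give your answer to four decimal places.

Write M_i for g''(x_i). With h_i = 3, 1, 1, 2 and divided differences Δ_i = -10/3, 13, -14, 11/2, the continuity of g' gives the tridiagonal system
  3·M_0 + 8·M_1 + 1·M_2 = 6(Δ_1 - Δ_0) = 98
  1·M_1 + 4·M_2 + 1·M_3 = 6(Δ_2 - Δ_1) = -162
  1·M_2 + 6·M_3 + 2·M_4 = 6(Δ_3 - Δ_2) = 117
Natural end conditions: M_0 = M_4 = 0.
Solving: M_0 = 0, M_1 = 3343/178, M_2 = -4650/89, M_3 = 5021/178, M_4 = 0.
On [3, 4], g'(x) = b_1 + 2c_1·(x - 3) + 3d_1·(x - 3)² with b_1 = Δ_1 - h_1(2M_1 + M_2)/6 = 8249/534, c_1 = M_1/2 = 3343/356, d_1 = (M_2 - M_1)/(6h_1) = -12643/1068. So g'(3) = 8249/534.

15.4476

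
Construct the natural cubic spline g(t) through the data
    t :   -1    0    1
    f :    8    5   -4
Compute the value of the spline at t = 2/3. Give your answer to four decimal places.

-0.5556

Write m_i for g''(x_i). With h_i = 1, 1 and divided differences Δ_i = -3, -9, the continuity of g' gives the tridiagonal system
  1·m_0 + 4·m_1 + 1·m_2 = 6(Δ_1 - Δ_0) = -36
Natural end conditions: m_0 = m_2 = 0.
Forward elimination and back-substitution give m_0 = 0, m_1 = -9, m_2 = 0.
On [0, 1], g(t) = 5 - 6·t - 9/2·t² + 3/2·t³.
With t = 2/3: g(2/3) = -5/9.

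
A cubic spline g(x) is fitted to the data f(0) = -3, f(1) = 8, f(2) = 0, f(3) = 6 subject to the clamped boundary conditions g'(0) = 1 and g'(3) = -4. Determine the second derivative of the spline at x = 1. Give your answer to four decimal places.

-54.9333

Put m_i = g'' at the i-th knot. Here h = (1, 1, 1) and Δ = (11, -8, 6), so the interior equations h_(i-1)·m_(i-1) + 2(h_(i-1)+h_i)·m_i + h_i·m_(i+1) = 6(Δ_i − Δ_(i-1)) read
  1·m_0 + 4·m_1 + 1·m_2 = 6(Δ_1 - Δ_0) = -114
  1·m_1 + 4·m_2 + 1·m_3 = 6(Δ_2 - Δ_1) = 84
Clamped end conditions give two more equations: 2h_0·m_0 + h_0·m_1 = 6(Δ_0 - g'(0)) = 60 and h_2·m_2 + 2h_2·m_3 = 6(g'(3) - Δ_2) = -60.
Solving: m_0 = 862/15, m_1 = -824/15, m_2 = 724/15, m_3 = -812/15.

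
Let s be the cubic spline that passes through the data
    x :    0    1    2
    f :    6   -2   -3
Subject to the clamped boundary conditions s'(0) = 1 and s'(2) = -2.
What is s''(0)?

Let M_i = s''(x_i). Step sizes h_i = 1, 1; slopes of the chords Δ_i = (y_(i+1) - y_i)/h_i = -8, -1.
  1·M_0 + 4·M_1 + 1·M_2 = 6(Δ_1 - Δ_0) = 42
Clamped end conditions give two more equations: 2h_0·M_0 + h_0·M_1 = 6(Δ_0 - s'(0)) = -54 and h_1·M_1 + 2h_1·M_2 = 6(s'(2) - Δ_1) = -6.
Forward elimination and back-substitution give M_0 = -39, M_1 = 24, M_2 = -15.

-39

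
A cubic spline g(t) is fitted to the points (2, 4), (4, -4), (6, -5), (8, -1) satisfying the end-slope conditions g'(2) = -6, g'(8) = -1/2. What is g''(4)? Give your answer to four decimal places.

1.3333

Put m_i = g'' at the i-th knot. Here h = (2, 2, 2) and Δ = (-4, -1/2, 2), so the interior equations h_(i-1)·m_(i-1) + 2(h_(i-1)+h_i)·m_i + h_i·m_(i+1) = 6(Δ_i − Δ_(i-1)) read
  2·m_0 + 8·m_1 + 2·m_2 = 6(Δ_1 - Δ_0) = 21
  2·m_1 + 8·m_2 + 2·m_3 = 6(Δ_2 - Δ_1) = 15
Clamped end conditions give two more equations: 2h_0·m_0 + h_0·m_1 = 6(Δ_0 - g'(2)) = 12 and h_2·m_2 + 2h_2·m_3 = 6(g'(8) - Δ_2) = -15.
Solving the tridiagonal system: m_0 = 7/3, m_1 = 4/3, m_2 = 17/6, m_3 = -31/6.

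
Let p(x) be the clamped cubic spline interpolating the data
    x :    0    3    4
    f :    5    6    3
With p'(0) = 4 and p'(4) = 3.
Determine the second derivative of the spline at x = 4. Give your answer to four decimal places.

Put M_i = p'' at the i-th knot. Here h = (3, 1) and Δ = (1/3, -3), so the interior equations h_(i-1)·M_(i-1) + 2(h_(i-1)+h_i)·M_i + h_i·M_(i+1) = 6(Δ_i − Δ_(i-1)) read
  3·M_0 + 8·M_1 + 1·M_2 = 6(Δ_1 - Δ_0) = -20
Clamped end conditions give two more equations: 2h_0·M_0 + h_0·M_1 = 6(Δ_0 - p'(0)) = -22 and h_1·M_1 + 2h_1·M_2 = 6(p'(4) - Δ_1) = 36.
Hence M_0 = -17/12, M_1 = -9/2, M_2 = 81/4.

20.2500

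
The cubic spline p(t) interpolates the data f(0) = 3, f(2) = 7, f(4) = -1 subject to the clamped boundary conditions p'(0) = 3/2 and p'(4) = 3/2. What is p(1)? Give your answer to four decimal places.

Write M_i for p''(x_i). With h_i = 2, 2 and divided differences Δ_i = 2, -4, the continuity of p' gives the tridiagonal system
  2·M_0 + 8·M_1 + 2·M_2 = 6(Δ_1 - Δ_0) = -36
Clamped end conditions give two more equations: 2h_0·M_0 + h_0·M_1 = 6(Δ_0 - p'(0)) = 3 and h_1·M_1 + 2h_1·M_2 = 6(p'(4) - Δ_1) = 33.
Solving: M_0 = 21/4, M_1 = -9, M_2 = 51/4.
On [0, 2], p(t) = 3 + 3/2·t + 21/8·t² - 19/16·t³.
With t = 1: p(1) = 95/16.

5.9375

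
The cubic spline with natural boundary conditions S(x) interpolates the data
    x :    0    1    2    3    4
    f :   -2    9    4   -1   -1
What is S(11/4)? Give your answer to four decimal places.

-0.2799

Let M_i = S''(x_i). Step sizes h_i = 1, 1, 1, 1; slopes of the chords Δ_i = (y_(i+1) - y_i)/h_i = 11, -5, -5, 0.
  1·M_0 + 4·M_1 + 1·M_2 = 6(Δ_1 - Δ_0) = -96
  1·M_1 + 4·M_2 + 1·M_3 = 6(Δ_2 - Δ_1) = 0
  1·M_2 + 4·M_3 + 1·M_4 = 6(Δ_3 - Δ_2) = 30
Natural end conditions: M_0 = M_4 = 0.
Solving: M_0 = 0, M_1 = -705/28, M_2 = 33/7, M_3 = 177/28, M_4 = 0.
On [2, 3], S(x) = 4 - 61/8·(x - 2) + 33/14·(x - 2)² + 15/56·(x - 2)³.
With (x - 2) = 3/4: S(11/4) = -1003/3584.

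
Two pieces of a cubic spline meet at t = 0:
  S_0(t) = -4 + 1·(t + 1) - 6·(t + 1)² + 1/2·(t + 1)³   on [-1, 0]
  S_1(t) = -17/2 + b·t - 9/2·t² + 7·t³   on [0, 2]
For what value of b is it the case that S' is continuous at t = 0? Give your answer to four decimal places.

S_0'(t) = 1 - 12·(t + 1) + 3/2·(t + 1)², so S_0'(0) = -19/2. On the right, S_1'(0) = b, so b = -19/2.

-9.5000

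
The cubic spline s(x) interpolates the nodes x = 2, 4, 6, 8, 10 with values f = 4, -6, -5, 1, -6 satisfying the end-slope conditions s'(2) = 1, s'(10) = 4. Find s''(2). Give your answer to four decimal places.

Write m_i for s''(x_i). With h_i = 2, 2, 2, 2 and divided differences Δ_i = -5, 1/2, 3, -7/2, the continuity of s' gives the tridiagonal system
  2·m_0 + 8·m_1 + 2·m_2 = 6(Δ_1 - Δ_0) = 33
  2·m_1 + 8·m_2 + 2·m_3 = 6(Δ_2 - Δ_1) = 15
  2·m_2 + 8·m_3 + 2·m_4 = 6(Δ_3 - Δ_2) = -39
Clamped end conditions give two more equations: 2h_0·m_0 + h_0·m_1 = 6(Δ_0 - s'(2)) = -36 and h_3·m_3 + 2h_3·m_4 = 6(s'(10) - Δ_3) = 45.
Solving: m_0 = -687/56, m_1 = 183/28, m_2 = 21/8, m_3 = -267/28, m_4 = 897/56.

-12.2679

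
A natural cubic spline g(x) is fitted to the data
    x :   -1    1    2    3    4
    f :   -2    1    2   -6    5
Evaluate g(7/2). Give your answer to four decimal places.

Write σ_i for g''(x_i). With h_i = 2, 1, 1, 1 and divided differences Δ_i = 3/2, 1, -8, 11, the continuity of g' gives the tridiagonal system
  2·σ_0 + 6·σ_1 + 1·σ_2 = 6(Δ_1 - Δ_0) = -3
  1·σ_1 + 4·σ_2 + 1·σ_3 = 6(Δ_2 - Δ_1) = -54
  1·σ_2 + 4·σ_3 + 1·σ_4 = 6(Δ_3 - Δ_2) = 114
Natural end conditions: σ_0 = σ_4 = 0.
Forward elimination and back-substitution give σ_0 = 0, σ_1 = 285/86, σ_2 = -984/43, σ_3 = 2943/86, σ_4 = 0.
On [3, 4], g(x) = -6 - 35/86·(x - 3) + 2943/172·(x - 3)² - 981/172·(x - 3)³.
With (x - 3) = 1/2: g(7/2) = -3631/1376.

-2.6388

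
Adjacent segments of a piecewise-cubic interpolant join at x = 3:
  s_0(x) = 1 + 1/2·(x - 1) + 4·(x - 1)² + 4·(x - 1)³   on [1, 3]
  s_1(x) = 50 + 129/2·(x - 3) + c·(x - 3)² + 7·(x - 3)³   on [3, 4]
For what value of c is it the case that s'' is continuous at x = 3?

28

s_0''(x) = 8 + 24·(x - 1), so s_0''(3) = 56. On the right, s_1''(3) = 2c, so c = 28.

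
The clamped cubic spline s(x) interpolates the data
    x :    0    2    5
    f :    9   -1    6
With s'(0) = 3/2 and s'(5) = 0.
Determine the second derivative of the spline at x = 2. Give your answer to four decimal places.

9.4000

Let σ_i = s''(x_i). Step sizes h_i = 2, 3; slopes of the chords Δ_i = (y_(i+1) - y_i)/h_i = -5, 7/3.
  2·σ_0 + 10·σ_1 + 3·σ_2 = 6(Δ_1 - Δ_0) = 44
Clamped end conditions give two more equations: 2h_0·σ_0 + h_0·σ_1 = 6(Δ_0 - s'(0)) = -39 and h_1·σ_1 + 2h_1·σ_2 = 6(s'(5) - Δ_1) = -14.
Solving the tridiagonal system: σ_0 = -289/20, σ_1 = 47/5, σ_2 = -211/30.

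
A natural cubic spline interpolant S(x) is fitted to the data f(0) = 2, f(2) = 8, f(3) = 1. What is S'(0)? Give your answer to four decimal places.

6.3333

Let M_i = S''(x_i). Step sizes h_i = 2, 1; slopes of the chords Δ_i = (y_(i+1) - y_i)/h_i = 3, -7.
  2·M_0 + 6·M_1 + 1·M_2 = 6(Δ_1 - Δ_0) = -60
Natural end conditions: M_0 = M_2 = 0.
Hence M_0 = 0, M_1 = -10, M_2 = 0.
On [0, 2], S'(x) = b_0 + 2c_0·x + 3d_0·x² with b_0 = Δ_0 - h_0(2M_0 + M_1)/6 = 19/3, c_0 = M_0/2 = 0, d_0 = (M_1 - M_0)/(6h_0) = -5/6. So S'(0) = 19/3.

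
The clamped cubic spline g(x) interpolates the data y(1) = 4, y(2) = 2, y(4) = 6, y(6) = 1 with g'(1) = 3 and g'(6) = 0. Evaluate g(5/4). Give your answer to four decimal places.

4.2041

Put M_i = g'' at the i-th knot. Here h = (1, 2, 2) and Δ = (-2, 2, -5/2), so the interior equations h_(i-1)·M_(i-1) + 2(h_(i-1)+h_i)·M_i + h_i·M_(i+1) = 6(Δ_i − Δ_(i-1)) read
  1·M_0 + 6·M_1 + 2·M_2 = 6(Δ_1 - Δ_0) = 24
  2·M_1 + 8·M_2 + 2·M_3 = 6(Δ_2 - Δ_1) = -27
Clamped end conditions give two more equations: 2h_0·M_0 + h_0·M_1 = 6(Δ_0 - g'(1)) = -30 and h_2·M_2 + 2h_2·M_3 = 6(g'(6) - Δ_2) = 15.
Hence M_0 = -459/23, M_1 = 228/23, M_2 = -357/46, M_3 = 351/46.
On [1, 2], g(x) = 4 + 3·(x - 1) - 459/46·(x - 1)² + 229/46·(x - 1)³.
With (x - 1) = 1/4: g(5/4) = 12377/2944.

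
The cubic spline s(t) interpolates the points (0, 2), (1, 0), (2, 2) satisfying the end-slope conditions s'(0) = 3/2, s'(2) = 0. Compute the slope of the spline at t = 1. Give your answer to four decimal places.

-0.3750

Let M_i = s''(x_i). Step sizes h_i = 1, 1; slopes of the chords Δ_i = (y_(i+1) - y_i)/h_i = -2, 2.
  1·M_0 + 4·M_1 + 1·M_2 = 6(Δ_1 - Δ_0) = 24
Clamped end conditions give two more equations: 2h_0·M_0 + h_0·M_1 = 6(Δ_0 - s'(0)) = -21 and h_1·M_1 + 2h_1·M_2 = 6(s'(2) - Δ_1) = -12.
Solving the tridiagonal system: M_0 = -69/4, M_1 = 27/2, M_2 = -51/4.
On [1, 2], s'(t) = b_1 + 2c_1·(t - 1) + 3d_1·(t - 1)² with b_1 = Δ_1 - h_1(2M_1 + M_2)/6 = -3/8, c_1 = M_1/2 = 27/4, d_1 = (M_2 - M_1)/(6h_1) = -35/8. So s'(1) = -3/8.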